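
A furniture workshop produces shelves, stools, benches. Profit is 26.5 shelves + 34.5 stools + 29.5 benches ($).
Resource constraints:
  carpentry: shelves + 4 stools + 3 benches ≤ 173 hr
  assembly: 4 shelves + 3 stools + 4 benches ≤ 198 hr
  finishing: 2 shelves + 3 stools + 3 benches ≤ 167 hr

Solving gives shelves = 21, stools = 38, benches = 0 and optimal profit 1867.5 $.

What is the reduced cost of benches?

At the optimum: carpentry uses 173 of 173 (binding); assembly uses 198 of 198 (binding); finishing uses 156 of 167 (slack = 11).
Slack constraints have shadow price 0 (complementary slackness).
From A_Bᵀ y = c: 1·y_carpentry + 4·y_assembly = 26.5; 4·y_carpentry + 3·y_assembly = 34.5.
Solving: y_carpentry = 4.5, y_assembly = 5.5.
Reduced cost of benches: c₃ − yᵀa₃ = 29.5 − (4.5·3 + 5.5·4) = 29.5 − 35.5 = -6.

-6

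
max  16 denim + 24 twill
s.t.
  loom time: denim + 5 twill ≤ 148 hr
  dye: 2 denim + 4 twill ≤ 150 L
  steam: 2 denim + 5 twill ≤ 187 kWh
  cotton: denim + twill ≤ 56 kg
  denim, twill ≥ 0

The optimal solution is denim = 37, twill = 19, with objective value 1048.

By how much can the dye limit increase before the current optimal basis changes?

Binding constraints: dye, cotton. The basis is B = [[2,4],[1,1]] with det -2.
Per unit increase in dye, x* moves by d = (-0.5, 0.5).
The basis stays optimal until loom time becomes binding; allowable increase = 8 L.

8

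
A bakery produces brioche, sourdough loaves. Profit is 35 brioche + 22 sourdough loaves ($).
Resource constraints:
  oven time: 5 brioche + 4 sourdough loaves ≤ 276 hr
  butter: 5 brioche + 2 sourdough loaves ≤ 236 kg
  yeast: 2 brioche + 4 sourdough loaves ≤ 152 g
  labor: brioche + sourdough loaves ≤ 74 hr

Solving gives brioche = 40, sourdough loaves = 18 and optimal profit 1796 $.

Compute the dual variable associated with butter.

Check each constraint at x*: oven time 272/276 (slack 4); butter 236/236 (tight); yeast 152/152 (tight); labor 58/74 (slack 16).
Slack constraints have shadow price 0 (complementary slackness).
Dual feasibility on the basic columns requires 5·y_butter + 2·y_yeast = 35, 2·y_butter + 4·y_yeast = 22.
This yields shadow prices y_butter = 6, y_yeast = 2.5.
Shadow price of butter = 6.

6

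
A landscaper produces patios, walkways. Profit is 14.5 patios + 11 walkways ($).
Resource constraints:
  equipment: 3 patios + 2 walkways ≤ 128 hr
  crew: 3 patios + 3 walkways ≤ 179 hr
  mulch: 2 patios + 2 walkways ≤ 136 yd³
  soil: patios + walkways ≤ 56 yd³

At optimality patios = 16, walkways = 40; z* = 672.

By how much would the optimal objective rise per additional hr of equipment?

3.5

Binding: equipment and soil. Non-binding: crew (11 unused), mulch (24 unused).
By complementary slackness, y = 0 for the non-binding constraints.
From A_Bᵀ y = c: 3·y_equipment + 1·y_soil = 14.5; 2·y_equipment + 1·y_soil = 11.
This yields shadow prices y_equipment = 3.5, y_soil = 4.
Shadow price of equipment = 3.5.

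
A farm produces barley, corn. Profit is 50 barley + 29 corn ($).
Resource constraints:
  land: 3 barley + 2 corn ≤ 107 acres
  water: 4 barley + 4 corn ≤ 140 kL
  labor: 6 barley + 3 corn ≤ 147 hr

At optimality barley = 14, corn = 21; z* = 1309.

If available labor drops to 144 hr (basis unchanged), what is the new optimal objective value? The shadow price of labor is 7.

1288

Δb = -3, so new z* = 1309 + (7)·(-3) = 1309 − 21 = 1288.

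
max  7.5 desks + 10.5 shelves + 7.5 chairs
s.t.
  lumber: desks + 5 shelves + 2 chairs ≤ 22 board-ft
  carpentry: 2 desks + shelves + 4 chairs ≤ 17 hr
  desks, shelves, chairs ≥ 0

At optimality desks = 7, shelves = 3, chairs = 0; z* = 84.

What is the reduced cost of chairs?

Both lumber and carpentry are binding at x*.
The binding rows give the dual system: 1·y_lumber + 2·y_carpentry = 7.5 and 5·y_lumber + 1·y_carpentry = 10.5.
→ y_lumber = 1.5 and y_carpentry = 3.
Reduced cost of chairs: c₃ − yᵀa₃ = 7.5 − (1.5·2 + 3·4) = 7.5 − 15 = -7.5.

-7.5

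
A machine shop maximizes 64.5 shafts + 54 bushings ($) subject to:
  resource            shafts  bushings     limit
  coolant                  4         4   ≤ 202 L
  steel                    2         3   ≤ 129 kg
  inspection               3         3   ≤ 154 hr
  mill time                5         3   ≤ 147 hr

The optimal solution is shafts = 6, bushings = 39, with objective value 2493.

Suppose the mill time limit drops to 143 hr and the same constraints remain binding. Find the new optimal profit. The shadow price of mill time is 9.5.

2455

Δb = -4, so new z* = 2493 + (9.5)·(-4) = 2493 − 38 = 2455.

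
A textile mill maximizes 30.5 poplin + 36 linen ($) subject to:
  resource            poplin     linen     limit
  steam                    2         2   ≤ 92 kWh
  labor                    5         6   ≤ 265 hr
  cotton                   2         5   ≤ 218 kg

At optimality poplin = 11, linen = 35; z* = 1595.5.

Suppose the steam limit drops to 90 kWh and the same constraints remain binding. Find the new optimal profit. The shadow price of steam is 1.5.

Δb = -2, so new z* = 1595.5 + (1.5)·(-2) = 1595.5 − 3 = 1592.5.

1592.5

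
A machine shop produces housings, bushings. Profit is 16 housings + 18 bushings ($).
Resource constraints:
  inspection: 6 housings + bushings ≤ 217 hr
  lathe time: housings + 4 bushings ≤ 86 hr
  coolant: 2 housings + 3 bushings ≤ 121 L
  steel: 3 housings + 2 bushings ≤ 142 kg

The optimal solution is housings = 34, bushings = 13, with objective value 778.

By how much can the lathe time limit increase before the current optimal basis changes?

Binding constraints: inspection, lathe time. The basis is B = [[6,1],[1,4]] with det 23.
Per unit increase in lathe time, x* moves by d = (-0.0435, 0.2609).
The basis stays optimal until coolant becomes binding; allowable increase = 20.125 hr.

20.125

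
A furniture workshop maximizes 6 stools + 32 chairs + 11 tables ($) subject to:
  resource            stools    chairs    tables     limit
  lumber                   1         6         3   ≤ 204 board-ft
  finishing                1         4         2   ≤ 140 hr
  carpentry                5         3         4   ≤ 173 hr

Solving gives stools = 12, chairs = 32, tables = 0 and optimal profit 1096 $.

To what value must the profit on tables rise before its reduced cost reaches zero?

16

Binding: lumber and finishing. Non-binding: carpentry (17 unused).
Since carpentry is not tight, its dual is 0.
From A_Bᵀ y = c: 1·y_lumber + 1·y_finishing = 6; 6·y_lumber + 4·y_finishing = 32.
→ y_lumber = 4 and y_finishing = 2.
tables enters the basis when its profit ≥ yᵀa₃ = 4·3 + 2·2 = 16.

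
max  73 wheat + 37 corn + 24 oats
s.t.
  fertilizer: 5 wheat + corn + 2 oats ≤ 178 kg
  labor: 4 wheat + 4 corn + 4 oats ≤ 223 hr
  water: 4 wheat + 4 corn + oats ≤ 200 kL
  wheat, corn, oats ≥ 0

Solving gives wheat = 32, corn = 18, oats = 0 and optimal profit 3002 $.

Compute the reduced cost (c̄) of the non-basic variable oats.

Check each constraint at x*: fertilizer 178/178 (tight); labor 200/223 (slack 23); water 200/200 (tight).
Slack constraints have shadow price 0 (complementary slackness).
From A_Bᵀ y = c: 5·y_fertilizer + 4·y_water = 73; 1·y_fertilizer + 4·y_water = 37.
→ y_fertilizer = 9 and y_water = 7.
Reduced cost of oats: c₃ − yᵀa₃ = 24 − (9·2 + 7·1) = 24 − 25 = -1.

-1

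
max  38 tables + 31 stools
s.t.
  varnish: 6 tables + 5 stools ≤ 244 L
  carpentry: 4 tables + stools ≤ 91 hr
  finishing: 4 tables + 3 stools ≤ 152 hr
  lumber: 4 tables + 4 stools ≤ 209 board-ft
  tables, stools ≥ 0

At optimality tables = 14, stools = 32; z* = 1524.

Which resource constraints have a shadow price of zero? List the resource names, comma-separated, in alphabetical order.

carpentry, lumber

varnish: 244/244 (binding)
carpentry: 88/91 (slack 3)
finishing: 152/152 (binding)
lumber: 184/209 (slack 25)
By complementary slackness, a constraint with positive slack has shadow price 0 → carpentry, lumber.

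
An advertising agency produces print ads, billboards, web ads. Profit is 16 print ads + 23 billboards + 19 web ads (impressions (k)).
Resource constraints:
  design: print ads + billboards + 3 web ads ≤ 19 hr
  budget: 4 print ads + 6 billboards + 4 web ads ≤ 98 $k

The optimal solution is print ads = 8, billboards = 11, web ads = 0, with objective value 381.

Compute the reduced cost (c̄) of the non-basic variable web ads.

Check each constraint at x*: design 19/19 (tight); budget 98/98 (tight).
The binding rows give the dual system: 1·y_design + 4·y_budget = 16 and 1·y_design + 6·y_budget = 23.
This yields shadow prices y_design = 2, y_budget = 3.5.
Reduced cost of web ads: c₃ − yᵀa₃ = 19 − (2·3 + 3.5·4) = 19 − 20 = -1.

-1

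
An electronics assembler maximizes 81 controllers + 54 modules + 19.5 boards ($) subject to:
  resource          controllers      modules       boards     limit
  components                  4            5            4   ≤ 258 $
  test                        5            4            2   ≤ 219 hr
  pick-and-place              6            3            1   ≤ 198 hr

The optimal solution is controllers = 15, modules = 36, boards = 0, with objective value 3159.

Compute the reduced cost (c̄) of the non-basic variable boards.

Binding: test and pick-and-place. Non-binding: components (18 unused).
By complementary slackness, y = 0 for the non-binding constraint.
From A_Bᵀ y = c: 5·y_test + 6·y_pick-and-place = 81; 4·y_test + 3·y_pick-and-place = 54.
Solving: y_test = 9, y_pick-and-place = 6.
Reduced cost of boards: c₃ − yᵀa₃ = 19.5 − (9·2 + 6·1) = 19.5 − 24 = -4.5.

-4.5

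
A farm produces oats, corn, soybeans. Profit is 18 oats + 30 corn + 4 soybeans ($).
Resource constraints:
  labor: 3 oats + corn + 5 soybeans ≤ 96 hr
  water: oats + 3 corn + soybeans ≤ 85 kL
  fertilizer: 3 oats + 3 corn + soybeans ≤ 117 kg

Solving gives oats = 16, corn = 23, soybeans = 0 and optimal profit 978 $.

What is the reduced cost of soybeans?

-6

At the optimum: labor uses 71 of 96 (slack = 25); water uses 85 of 85 (binding); fertilizer uses 117 of 117 (binding).
Since labor is not tight, its dual is 0.
Dual feasibility on the basic columns requires 1·y_water + 3·y_fertilizer = 18, 3·y_water + 3·y_fertilizer = 30.
→ y_water = 6 and y_fertilizer = 4.
Reduced cost of soybeans: c₃ − yᵀa₃ = 4 − (6·1 + 4·1) = 4 − 10 = -6.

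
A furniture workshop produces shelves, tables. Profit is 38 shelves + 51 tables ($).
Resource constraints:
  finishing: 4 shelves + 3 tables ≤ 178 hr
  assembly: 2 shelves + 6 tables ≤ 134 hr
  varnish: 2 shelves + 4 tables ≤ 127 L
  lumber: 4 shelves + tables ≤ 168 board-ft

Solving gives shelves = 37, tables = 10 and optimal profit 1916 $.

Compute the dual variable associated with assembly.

5

Check each constraint at x*: finishing 178/178 (tight); assembly 134/134 (tight); varnish 114/127 (slack 13); lumber 158/168 (slack 10).
Since varnish, lumber are not tight, their duals are 0.
Dual feasibility on the basic columns requires 4·y_finishing + 2·y_assembly = 38, 3·y_finishing + 6·y_assembly = 51.
→ y_finishing = 7 and y_assembly = 5.
Shadow price of assembly = 5.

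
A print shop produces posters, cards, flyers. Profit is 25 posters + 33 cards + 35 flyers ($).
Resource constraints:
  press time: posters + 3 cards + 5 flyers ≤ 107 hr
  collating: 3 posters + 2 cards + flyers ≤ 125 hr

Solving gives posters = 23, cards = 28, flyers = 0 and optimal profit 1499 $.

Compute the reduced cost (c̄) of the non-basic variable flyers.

-6

Both press time and collating are binding at x*.
Dual feasibility on the basic columns requires 1·y_press time + 3·y_collating = 25, 3·y_press time + 2·y_collating = 33.
This yields shadow prices y_press time = 7, y_collating = 6.
Reduced cost of flyers: c₃ − yᵀa₃ = 35 − (7·5 + 6·1) = 35 − 41 = -6.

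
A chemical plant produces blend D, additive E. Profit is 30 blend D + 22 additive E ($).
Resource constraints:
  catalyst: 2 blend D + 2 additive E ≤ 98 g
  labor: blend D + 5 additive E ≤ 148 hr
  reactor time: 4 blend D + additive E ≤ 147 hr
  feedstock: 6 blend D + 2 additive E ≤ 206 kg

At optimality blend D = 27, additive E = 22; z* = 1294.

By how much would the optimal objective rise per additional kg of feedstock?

At the optimum: catalyst uses 98 of 98 (binding); labor uses 137 of 148 (slack = 11); reactor time uses 130 of 147 (slack = 17); feedstock uses 206 of 206 (binding).
By complementary slackness, y = 0 for the non-binding constraints.
From A_Bᵀ y = c: 2·y_catalyst + 6·y_feedstock = 30; 2·y_catalyst + 2·y_feedstock = 22.
This yields shadow prices y_catalyst = 9, y_feedstock = 2.
Shadow price of feedstock = 2.

2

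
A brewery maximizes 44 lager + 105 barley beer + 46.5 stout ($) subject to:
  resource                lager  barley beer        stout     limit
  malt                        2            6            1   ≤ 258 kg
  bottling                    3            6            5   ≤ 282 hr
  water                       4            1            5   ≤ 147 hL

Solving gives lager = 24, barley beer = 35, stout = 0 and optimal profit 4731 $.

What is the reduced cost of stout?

-7

Check each constraint at x*: malt 258/258 (tight); bottling 282/282 (tight); water 131/147 (slack 16).
By complementary slackness, y = 0 for the non-binding constraint.
The binding rows give the dual system: 2·y_malt + 3·y_bottling = 44 and 6·y_malt + 6·y_bottling = 105.
Solving: y_malt = 8.5, y_bottling = 9.
Reduced cost of stout: c₃ − yᵀa₃ = 46.5 − (8.5·1 + 9·5) = 46.5 − 53.5 = -7.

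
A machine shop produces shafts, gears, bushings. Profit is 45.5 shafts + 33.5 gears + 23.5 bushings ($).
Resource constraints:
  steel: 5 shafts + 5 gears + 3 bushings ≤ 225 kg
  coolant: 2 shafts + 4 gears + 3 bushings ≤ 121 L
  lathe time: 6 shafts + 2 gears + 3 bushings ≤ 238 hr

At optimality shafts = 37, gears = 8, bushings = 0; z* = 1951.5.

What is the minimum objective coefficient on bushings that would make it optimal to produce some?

25.5

Binding: steel and lathe time. Non-binding: coolant (15 unused).
Since coolant is not tight, its dual is 0.
Dual feasibility on the basic columns requires 5·y_steel + 6·y_lathe time = 45.5, 5·y_steel + 2·y_lathe time = 33.5.
→ y_steel = 5.5 and y_lathe time = 3.
bushings enters the basis when its profit ≥ yᵀa₃ = 5.5·3 + 3·3 = 25.5.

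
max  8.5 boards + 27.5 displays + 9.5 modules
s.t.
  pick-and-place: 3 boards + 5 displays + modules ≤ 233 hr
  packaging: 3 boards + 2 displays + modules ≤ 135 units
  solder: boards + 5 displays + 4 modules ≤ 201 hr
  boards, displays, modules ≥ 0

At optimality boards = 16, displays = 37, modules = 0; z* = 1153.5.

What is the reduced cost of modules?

-8

Check each constraint at x*: pick-and-place 233/233 (tight); packaging 122/135 (slack 13); solder 201/201 (tight).
By complementary slackness, y = 0 for the non-binding constraint.
The binding rows give the dual system: 3·y_pick-and-place + 1·y_solder = 8.5 and 5·y_pick-and-place + 5·y_solder = 27.5.
This yields shadow prices y_pick-and-place = 1.5, y_solder = 4.
Reduced cost of modules: c₃ − yᵀa₃ = 9.5 − (1.5·1 + 4·4) = 9.5 − 17.5 = -8.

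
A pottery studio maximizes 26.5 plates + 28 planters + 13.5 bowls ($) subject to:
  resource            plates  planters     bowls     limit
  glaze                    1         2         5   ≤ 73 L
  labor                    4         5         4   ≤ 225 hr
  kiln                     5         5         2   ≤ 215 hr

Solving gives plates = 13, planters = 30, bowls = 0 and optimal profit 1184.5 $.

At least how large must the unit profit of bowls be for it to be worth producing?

At the optimum: glaze uses 73 of 73 (binding); labor uses 202 of 225 (slack = 23); kiln uses 215 of 215 (binding).
By complementary slackness, y = 0 for the non-binding constraint.
The binding rows give the dual system: 1·y_glaze + 5·y_kiln = 26.5 and 2·y_glaze + 5·y_kiln = 28.
Solving: y_glaze = 1.5, y_kiln = 5.
bowls enters the basis when its profit ≥ yᵀa₃ = 1.5·5 + 5·2 = 17.5.

17.5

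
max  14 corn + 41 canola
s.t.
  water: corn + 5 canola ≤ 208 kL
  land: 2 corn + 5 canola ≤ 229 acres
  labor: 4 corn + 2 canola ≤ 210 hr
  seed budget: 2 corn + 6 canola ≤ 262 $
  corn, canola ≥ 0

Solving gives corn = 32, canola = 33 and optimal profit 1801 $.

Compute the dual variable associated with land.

Binding: land and seed budget. Non-binding: water (11 unused), labor (16 unused).
Since water, labor are not tight, their duals are 0.
The binding rows give the dual system: 2·y_land + 2·y_seed budget = 14 and 5·y_land + 6·y_seed budget = 41.
This yields shadow prices y_land = 1, y_seed budget = 6.
Shadow price of land = 1.

1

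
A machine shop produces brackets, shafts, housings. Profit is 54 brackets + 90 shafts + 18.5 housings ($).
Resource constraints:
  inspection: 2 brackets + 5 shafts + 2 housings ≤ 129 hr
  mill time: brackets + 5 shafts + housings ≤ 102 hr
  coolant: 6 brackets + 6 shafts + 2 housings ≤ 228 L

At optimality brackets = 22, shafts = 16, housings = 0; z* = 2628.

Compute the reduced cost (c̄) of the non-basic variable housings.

Binding: mill time and coolant. Non-binding: inspection (5 unused).
Slack constraints have shadow price 0 (complementary slackness).
The binding rows give the dual system: 1·y_mill time + 6·y_coolant = 54 and 5·y_mill time + 6·y_coolant = 90.
→ y_mill time = 9 and y_coolant = 7.5.
Reduced cost of housings: c₃ − yᵀa₃ = 18.5 − (9·1 + 7.5·2) = 18.5 − 24 = -5.5.

-5.5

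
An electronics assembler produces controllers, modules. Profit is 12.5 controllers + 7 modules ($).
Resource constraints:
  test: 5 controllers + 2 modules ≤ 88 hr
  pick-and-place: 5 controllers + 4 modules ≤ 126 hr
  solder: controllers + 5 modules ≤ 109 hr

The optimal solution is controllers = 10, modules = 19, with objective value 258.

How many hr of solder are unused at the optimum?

solder used = 1·10 + 5·19 = 105; slack = 109 − 105 = 4.

4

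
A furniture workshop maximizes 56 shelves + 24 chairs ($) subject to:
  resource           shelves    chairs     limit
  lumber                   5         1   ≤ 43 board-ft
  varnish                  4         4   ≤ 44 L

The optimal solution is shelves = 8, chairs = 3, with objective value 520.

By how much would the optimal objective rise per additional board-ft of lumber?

At the optimum: lumber uses 43 of 43 (binding); varnish uses 44 of 44 (binding).
Dual feasibility on the basic columns requires 5·y_lumber + 4·y_varnish = 56, 1·y_lumber + 4·y_varnish = 24.
→ y_lumber = 8 and y_varnish = 4.
Shadow price of lumber = 8.

8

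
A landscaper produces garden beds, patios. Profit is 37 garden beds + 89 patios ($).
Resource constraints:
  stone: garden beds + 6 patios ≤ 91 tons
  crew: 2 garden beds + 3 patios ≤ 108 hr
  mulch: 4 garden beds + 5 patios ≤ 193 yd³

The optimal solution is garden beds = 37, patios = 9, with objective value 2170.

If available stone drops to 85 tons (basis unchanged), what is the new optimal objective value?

2116

At the optimum: stone uses 91 of 91 (binding); crew uses 101 of 108 (slack = 7); mulch uses 193 of 193 (binding).
Slack constraints have shadow price 0 (complementary slackness).
The binding rows give the dual system: 1·y_stone + 4·y_mulch = 37 and 6·y_stone + 5·y_mulch = 89.
→ y_stone = 9 and y_mulch = 7.
Δz = y_stone·Δb = 9 × (-6) = -54, so new z* = 2170 − 54 = 2116.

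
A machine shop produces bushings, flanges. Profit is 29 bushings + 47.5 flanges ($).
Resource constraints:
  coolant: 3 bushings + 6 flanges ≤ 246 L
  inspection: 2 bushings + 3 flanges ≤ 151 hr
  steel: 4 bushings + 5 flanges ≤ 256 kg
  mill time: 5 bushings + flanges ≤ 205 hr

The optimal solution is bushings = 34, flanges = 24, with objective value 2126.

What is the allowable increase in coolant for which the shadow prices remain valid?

Binding constraints: coolant, steel. The basis is B = [[3,6],[4,5]] with det -9.
Per unit increase in coolant, x* moves by d = (-0.5556, 0.4444).
The basis stays optimal until inspection becomes binding; allowable increase = 49.5 L.

49.5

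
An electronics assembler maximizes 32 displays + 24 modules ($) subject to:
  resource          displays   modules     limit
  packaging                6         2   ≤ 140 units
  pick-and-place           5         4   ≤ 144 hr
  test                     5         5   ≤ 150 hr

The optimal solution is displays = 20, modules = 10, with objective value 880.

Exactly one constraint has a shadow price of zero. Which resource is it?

packaging: 140/140 (binding)
pick-and-place: 140/144 (slack 4)
test: 150/150 (binding)
By complementary slackness, a constraint with positive slack has shadow price 0 → pick-and-place.

pick-and-place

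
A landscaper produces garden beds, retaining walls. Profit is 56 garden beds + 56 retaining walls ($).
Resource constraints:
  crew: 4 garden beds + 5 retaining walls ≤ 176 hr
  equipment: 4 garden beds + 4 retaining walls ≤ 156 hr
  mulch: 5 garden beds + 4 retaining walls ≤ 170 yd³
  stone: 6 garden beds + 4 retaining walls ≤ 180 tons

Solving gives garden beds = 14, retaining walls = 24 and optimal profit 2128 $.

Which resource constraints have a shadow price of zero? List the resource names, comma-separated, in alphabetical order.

crew: 176/176 (binding)
equipment: 152/156 (slack 4)
mulch: 166/170 (slack 4)
stone: 180/180 (binding)
By complementary slackness, a constraint with positive slack has shadow price 0 → equipment, mulch.

equipment, mulch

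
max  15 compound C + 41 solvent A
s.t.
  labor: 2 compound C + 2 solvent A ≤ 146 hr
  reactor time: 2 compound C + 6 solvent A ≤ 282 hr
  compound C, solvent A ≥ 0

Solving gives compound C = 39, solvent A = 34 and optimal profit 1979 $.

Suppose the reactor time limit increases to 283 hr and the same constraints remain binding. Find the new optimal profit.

1985.5

Check each constraint at x*: labor 146/146 (tight); reactor time 282/282 (tight).
From A_Bᵀ y = c: 2·y_labor + 2·y_reactor time = 15; 2·y_labor + 6·y_reactor time = 41.
Solving: y_labor = 1, y_reactor time = 6.5.
Δz = y_reactor time·Δb = 6.5 × (1) = 6.5, so new z* = 1979 + 6.5 = 1985.5.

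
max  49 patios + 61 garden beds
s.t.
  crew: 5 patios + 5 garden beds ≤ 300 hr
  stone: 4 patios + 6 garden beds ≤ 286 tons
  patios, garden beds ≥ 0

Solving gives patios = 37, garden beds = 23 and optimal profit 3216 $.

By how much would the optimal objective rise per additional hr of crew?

Check each constraint at x*: crew 300/300 (tight); stone 286/286 (tight).
From A_Bᵀ y = c: 5·y_crew + 4·y_stone = 49; 5·y_crew + 6·y_stone = 61.
This yields shadow prices y_crew = 5, y_stone = 6.
Shadow price of crew = 5.

5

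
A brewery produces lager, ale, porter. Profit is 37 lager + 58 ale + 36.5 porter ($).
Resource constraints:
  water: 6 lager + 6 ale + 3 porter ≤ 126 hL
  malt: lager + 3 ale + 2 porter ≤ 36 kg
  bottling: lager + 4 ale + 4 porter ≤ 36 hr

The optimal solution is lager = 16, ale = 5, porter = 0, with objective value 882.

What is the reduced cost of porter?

-6.5

Binding: water and bottling. Non-binding: malt (5 unused).
Slack constraints have shadow price 0 (complementary slackness).
Dual feasibility on the basic columns requires 6·y_water + 1·y_bottling = 37, 6·y_water + 4·y_bottling = 58.
Solving: y_water = 5, y_bottling = 7.
Reduced cost of porter: c₃ − yᵀa₃ = 36.5 − (5·3 + 7·4) = 36.5 − 43 = -6.5.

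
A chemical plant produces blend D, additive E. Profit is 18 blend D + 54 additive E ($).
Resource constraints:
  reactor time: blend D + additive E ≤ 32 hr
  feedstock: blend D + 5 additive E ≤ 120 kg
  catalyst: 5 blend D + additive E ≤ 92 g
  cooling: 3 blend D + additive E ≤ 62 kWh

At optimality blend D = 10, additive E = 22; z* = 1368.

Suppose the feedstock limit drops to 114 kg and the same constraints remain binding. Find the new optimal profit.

1314

At the optimum: reactor time uses 32 of 32 (binding); feedstock uses 120 of 120 (binding); catalyst uses 72 of 92 (slack = 20); cooling uses 52 of 62 (slack = 10).
Slack constraints have shadow price 0 (complementary slackness).
The binding rows give the dual system: 1·y_reactor time + 1·y_feedstock = 18 and 1·y_reactor time + 5·y_feedstock = 54.
This yields shadow prices y_reactor time = 9, y_feedstock = 9.
Δz = y_feedstock·Δb = 9 × (-6) = -54, so new z* = 1368 − 54 = 1314.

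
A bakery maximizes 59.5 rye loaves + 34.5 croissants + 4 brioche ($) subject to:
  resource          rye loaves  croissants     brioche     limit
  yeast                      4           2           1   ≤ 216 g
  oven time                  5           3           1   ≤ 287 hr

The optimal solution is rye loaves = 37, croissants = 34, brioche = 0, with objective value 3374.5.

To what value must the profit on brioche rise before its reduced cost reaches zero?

Both yeast and oven time are binding at x*.
Dual feasibility on the basic columns requires 4·y_yeast + 5·y_oven time = 59.5, 2·y_yeast + 3·y_oven time = 34.5.
→ y_yeast = 3 and y_oven time = 9.5.
brioche enters the basis when its profit ≥ yᵀa₃ = 3·1 + 9.5·1 = 12.5.

12.5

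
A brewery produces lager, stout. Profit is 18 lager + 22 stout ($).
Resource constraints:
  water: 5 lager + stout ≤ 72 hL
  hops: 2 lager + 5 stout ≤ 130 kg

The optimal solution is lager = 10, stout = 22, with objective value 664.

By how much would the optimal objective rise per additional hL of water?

2

At the optimum: water uses 72 of 72 (binding); hops uses 130 of 130 (binding).
From A_Bᵀ y = c: 5·y_water + 2·y_hops = 18; 1·y_water + 5·y_hops = 22.
→ y_water = 2 and y_hops = 4.
Shadow price of water = 2.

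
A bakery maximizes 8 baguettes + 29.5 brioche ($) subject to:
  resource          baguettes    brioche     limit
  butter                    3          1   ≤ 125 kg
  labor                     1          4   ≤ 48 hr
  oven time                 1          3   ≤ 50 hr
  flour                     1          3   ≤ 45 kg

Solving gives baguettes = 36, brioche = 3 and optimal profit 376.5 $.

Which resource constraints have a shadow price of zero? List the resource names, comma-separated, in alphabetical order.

butter: 111/125 (slack 14)
labor: 48/48 (binding)
oven time: 45/50 (slack 5)
flour: 45/45 (binding)
By complementary slackness, a constraint with positive slack has shadow price 0 → butter, oven time.

butter, oven time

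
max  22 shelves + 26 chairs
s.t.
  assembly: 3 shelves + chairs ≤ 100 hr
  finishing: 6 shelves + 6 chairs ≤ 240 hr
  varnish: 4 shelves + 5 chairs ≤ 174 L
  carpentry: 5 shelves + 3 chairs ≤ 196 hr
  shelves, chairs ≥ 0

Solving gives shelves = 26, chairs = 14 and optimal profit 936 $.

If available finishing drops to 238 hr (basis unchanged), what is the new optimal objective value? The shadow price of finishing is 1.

Δb = -2, so new z* = 936 + (1)·(-2) = 936 − 2 = 934.

934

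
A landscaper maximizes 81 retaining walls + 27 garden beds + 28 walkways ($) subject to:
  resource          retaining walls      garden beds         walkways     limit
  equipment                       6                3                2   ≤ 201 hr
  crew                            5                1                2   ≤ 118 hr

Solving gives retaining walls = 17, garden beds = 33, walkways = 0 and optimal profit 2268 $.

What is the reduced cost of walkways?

At the optimum: equipment uses 201 of 201 (binding); crew uses 118 of 118 (binding).
From A_Bᵀ y = c: 6·y_equipment + 5·y_crew = 81; 3·y_equipment + 1·y_crew = 27.
→ y_equipment = 6 and y_crew = 9.
Reduced cost of walkways: c₃ − yᵀa₃ = 28 − (6·2 + 9·2) = 28 − 30 = -2.

-2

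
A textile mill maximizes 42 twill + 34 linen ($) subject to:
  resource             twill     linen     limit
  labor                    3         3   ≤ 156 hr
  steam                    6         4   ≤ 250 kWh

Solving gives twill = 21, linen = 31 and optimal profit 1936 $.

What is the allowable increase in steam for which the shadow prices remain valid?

62

Binding constraints: labor, steam. The basis is B = [[3,3],[6,4]] with det -6.
Per unit increase in steam, x* moves by d = (0.5, -0.5).
The basis stays optimal until linen reaches 0; allowable increase = 62 kWh.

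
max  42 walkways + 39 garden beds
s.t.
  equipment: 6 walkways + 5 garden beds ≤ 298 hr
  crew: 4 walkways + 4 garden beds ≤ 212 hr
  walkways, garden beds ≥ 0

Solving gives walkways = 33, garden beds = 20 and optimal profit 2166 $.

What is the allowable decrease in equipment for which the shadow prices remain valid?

33

Binding constraints: equipment, crew. The basis is B = [[6,5],[4,4]] with det 4.
Per unit decrease in equipment, x* moves by d = (-1, 1).
The basis stays optimal until walkways reaches 0; allowable decrease = 33 hr.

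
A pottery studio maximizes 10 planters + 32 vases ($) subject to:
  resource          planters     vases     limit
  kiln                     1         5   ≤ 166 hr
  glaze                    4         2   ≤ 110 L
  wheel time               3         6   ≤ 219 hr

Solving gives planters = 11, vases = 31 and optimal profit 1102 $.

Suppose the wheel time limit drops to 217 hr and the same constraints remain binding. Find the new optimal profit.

1098

At the optimum: kiln uses 166 of 166 (binding); glaze uses 106 of 110 (slack = 4); wheel time uses 219 of 219 (binding).
Slack constraints have shadow price 0 (complementary slackness).
Dual feasibility on the basic columns requires 1·y_kiln + 3·y_wheel time = 10, 5·y_kiln + 6·y_wheel time = 32.
Solving: y_kiln = 4, y_wheel time = 2.
Δz = y_wheel time·Δb = 2 × (-2) = -4, so new z* = 1102 − 4 = 1098.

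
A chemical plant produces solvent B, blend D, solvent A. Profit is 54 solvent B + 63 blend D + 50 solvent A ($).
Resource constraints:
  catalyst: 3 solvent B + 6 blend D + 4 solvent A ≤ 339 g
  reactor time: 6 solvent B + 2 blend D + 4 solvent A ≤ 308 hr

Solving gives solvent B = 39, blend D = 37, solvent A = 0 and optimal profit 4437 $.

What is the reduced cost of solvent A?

-4

At the optimum: catalyst uses 339 of 339 (binding); reactor time uses 308 of 308 (binding).
The binding rows give the dual system: 3·y_catalyst + 6·y_reactor time = 54 and 6·y_catalyst + 2·y_reactor time = 63.
This yields shadow prices y_catalyst = 9, y_reactor time = 4.5.
Reduced cost of solvent A: c₃ − yᵀa₃ = 50 − (9·4 + 4.5·4) = 50 − 54 = -4.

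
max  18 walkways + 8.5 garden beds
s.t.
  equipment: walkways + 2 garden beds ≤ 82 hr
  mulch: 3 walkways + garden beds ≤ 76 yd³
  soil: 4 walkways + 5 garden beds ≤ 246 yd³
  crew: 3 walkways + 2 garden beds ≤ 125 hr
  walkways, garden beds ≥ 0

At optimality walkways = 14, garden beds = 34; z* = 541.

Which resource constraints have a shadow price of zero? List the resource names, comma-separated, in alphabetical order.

equipment: 82/82 (binding)
mulch: 76/76 (binding)
soil: 226/246 (slack 20)
crew: 110/125 (slack 15)
By complementary slackness, a constraint with positive slack has shadow price 0 → crew, soil.

crew, soil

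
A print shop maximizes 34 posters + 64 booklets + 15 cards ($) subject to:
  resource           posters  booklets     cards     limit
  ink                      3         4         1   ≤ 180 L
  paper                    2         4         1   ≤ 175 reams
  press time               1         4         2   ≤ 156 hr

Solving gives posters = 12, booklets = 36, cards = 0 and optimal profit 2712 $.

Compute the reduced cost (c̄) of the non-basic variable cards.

Check each constraint at x*: ink 180/180 (tight); paper 168/175 (slack 7); press time 156/156 (tight).
By complementary slackness, y = 0 for the non-binding constraint.
Dual feasibility on the basic columns requires 3·y_ink + 1·y_press time = 34, 4·y_ink + 4·y_press time = 64.
→ y_ink = 9 and y_press time = 7.
Reduced cost of cards: c₃ − yᵀa₃ = 15 − (9·1 + 7·2) = 15 − 23 = -8.

-8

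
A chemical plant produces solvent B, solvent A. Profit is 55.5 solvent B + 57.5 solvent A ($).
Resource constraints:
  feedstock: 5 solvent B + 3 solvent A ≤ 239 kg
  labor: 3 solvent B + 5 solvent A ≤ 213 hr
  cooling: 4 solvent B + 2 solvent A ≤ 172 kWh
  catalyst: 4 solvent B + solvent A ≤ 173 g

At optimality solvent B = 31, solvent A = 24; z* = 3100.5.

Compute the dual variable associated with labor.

8.5

Binding: labor and cooling. Non-binding: feedstock (12 unused), catalyst (25 unused).
Slack constraints have shadow price 0 (complementary slackness).
From A_Bᵀ y = c: 3·y_labor + 4·y_cooling = 55.5; 5·y_labor + 2·y_cooling = 57.5.
This yields shadow prices y_labor = 8.5, y_cooling = 7.5.
Shadow price of labor = 8.5.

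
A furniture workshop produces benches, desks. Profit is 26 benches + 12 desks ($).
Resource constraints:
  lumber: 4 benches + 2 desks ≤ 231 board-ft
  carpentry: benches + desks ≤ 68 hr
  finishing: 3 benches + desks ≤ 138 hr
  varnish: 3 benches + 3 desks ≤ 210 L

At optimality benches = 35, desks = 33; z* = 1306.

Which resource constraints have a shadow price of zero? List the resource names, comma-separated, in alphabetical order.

lumber: 206/231 (slack 25)
carpentry: 68/68 (binding)
finishing: 138/138 (binding)
varnish: 204/210 (slack 6)
By complementary slackness, a constraint with positive slack has shadow price 0 → lumber, varnish.

lumber, varnish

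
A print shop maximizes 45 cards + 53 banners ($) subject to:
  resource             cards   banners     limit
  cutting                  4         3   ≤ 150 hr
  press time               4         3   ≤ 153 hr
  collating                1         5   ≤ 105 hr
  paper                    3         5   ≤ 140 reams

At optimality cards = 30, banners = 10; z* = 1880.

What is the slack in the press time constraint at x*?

press time used = 4·30 + 3·10 = 150; slack = 153 − 150 = 3.

3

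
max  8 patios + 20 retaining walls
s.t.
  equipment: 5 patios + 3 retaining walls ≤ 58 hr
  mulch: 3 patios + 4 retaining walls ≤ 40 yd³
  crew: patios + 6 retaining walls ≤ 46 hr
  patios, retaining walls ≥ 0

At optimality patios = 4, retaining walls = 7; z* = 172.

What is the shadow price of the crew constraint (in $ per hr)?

2

At the optimum: equipment uses 41 of 58 (slack = 17); mulch uses 40 of 40 (binding); crew uses 46 of 46 (binding).
Slack constraints have shadow price 0 (complementary slackness).
From A_Bᵀ y = c: 3·y_mulch + 1·y_crew = 8; 4·y_mulch + 6·y_crew = 20.
This yields shadow prices y_mulch = 2, y_crew = 2.
Shadow price of crew = 2.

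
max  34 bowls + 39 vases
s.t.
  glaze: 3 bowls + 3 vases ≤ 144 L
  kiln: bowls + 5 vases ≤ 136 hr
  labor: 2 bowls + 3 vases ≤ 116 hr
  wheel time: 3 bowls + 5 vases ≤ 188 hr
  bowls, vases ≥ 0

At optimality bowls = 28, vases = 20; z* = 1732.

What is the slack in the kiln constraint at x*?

kiln used = 1·28 + 5·20 = 128; slack = 136 − 128 = 8.

8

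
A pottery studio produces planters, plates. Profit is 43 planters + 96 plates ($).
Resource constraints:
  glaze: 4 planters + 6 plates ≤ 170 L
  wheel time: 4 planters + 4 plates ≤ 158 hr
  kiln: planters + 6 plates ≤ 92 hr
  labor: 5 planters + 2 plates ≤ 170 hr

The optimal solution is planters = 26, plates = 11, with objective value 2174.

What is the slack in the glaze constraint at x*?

0

glaze used = 4·26 + 6·11 = 170; slack = 170 − 170 = 0.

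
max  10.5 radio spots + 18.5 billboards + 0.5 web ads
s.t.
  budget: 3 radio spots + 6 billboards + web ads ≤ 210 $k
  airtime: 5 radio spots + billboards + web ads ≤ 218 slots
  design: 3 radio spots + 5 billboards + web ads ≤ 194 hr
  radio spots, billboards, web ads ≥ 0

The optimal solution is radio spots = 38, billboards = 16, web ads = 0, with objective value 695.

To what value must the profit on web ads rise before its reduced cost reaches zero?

At the optimum: budget uses 210 of 210 (binding); airtime uses 206 of 218 (slack = 12); design uses 194 of 194 (binding).
Since airtime is not tight, its dual is 0.
From A_Bᵀ y = c: 3·y_budget + 3·y_design = 10.5; 6·y_budget + 5·y_design = 18.5.
This yields shadow prices y_budget = 1, y_design = 2.5.
web ads enters the basis when its profit ≥ yᵀa₃ = 1·1 + 2.5·1 = 3.5.

3.5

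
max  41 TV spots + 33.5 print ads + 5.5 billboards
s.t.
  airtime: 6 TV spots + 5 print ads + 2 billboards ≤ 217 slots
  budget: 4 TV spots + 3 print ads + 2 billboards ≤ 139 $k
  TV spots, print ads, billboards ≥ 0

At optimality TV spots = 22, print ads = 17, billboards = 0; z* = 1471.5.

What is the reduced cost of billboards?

At the optimum: airtime uses 217 of 217 (binding); budget uses 139 of 139 (binding).
Dual feasibility on the basic columns requires 6·y_airtime + 4·y_budget = 41, 5·y_airtime + 3·y_budget = 33.5.
Solving: y_airtime = 5.5, y_budget = 2.
Reduced cost of billboards: c₃ − yᵀa₃ = 5.5 − (5.5·2 + 2·2) = 5.5 − 15 = -9.5.

-9.5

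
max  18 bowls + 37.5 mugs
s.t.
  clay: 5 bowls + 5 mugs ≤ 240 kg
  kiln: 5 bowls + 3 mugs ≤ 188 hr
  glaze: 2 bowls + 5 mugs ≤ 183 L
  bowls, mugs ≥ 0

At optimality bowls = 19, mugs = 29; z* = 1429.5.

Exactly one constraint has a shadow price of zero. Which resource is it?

clay: 240/240 (binding)
kiln: 182/188 (slack 6)
glaze: 183/183 (binding)
By complementary slackness, a constraint with positive slack has shadow price 0 → kiln.

kiln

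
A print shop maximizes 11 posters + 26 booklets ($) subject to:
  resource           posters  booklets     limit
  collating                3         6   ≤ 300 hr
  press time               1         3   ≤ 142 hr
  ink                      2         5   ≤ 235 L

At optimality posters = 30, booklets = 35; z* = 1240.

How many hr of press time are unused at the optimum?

press time used = 1·30 + 3·35 = 135; slack = 142 − 135 = 7.

7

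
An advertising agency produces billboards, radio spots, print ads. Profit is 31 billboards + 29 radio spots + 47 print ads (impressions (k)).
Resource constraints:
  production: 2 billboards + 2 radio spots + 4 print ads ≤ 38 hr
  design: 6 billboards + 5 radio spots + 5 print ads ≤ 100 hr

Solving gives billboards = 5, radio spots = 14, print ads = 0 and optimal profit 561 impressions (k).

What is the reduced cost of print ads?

-1

Check each constraint at x*: production 38/38 (tight); design 100/100 (tight).
The binding rows give the dual system: 2·y_production + 6·y_design = 31 and 2·y_production + 5·y_design = 29.
→ y_production = 9.5 and y_design = 2.
Reduced cost of print ads: c₃ − yᵀa₃ = 47 − (9.5·4 + 2·5) = 47 − 48 = -1.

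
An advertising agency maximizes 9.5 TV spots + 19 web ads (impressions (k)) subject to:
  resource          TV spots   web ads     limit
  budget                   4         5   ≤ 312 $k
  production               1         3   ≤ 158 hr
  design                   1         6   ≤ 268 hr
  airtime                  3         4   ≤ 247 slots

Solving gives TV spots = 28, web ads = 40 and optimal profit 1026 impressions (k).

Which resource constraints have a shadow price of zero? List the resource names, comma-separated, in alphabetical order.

airtime, production

budget: 312/312 (binding)
production: 148/158 (slack 10)
design: 268/268 (binding)
airtime: 244/247 (slack 3)
By complementary slackness, a constraint with positive slack has shadow price 0 → airtime, production.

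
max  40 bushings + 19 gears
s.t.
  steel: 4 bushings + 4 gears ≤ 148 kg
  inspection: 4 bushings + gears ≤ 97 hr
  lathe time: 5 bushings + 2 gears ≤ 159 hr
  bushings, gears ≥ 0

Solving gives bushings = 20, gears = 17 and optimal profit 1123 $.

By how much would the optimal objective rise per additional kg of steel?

Binding: steel and inspection. Non-binding: lathe time (25 unused).
Since lathe time is not tight, its dual is 0.
The binding rows give the dual system: 4·y_steel + 4·y_inspection = 40 and 4·y_steel + 1·y_inspection = 19.
Solving: y_steel = 3, y_inspection = 7.
Shadow price of steel = 3.

3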